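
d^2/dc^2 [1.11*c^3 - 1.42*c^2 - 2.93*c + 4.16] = 6.66*c - 2.84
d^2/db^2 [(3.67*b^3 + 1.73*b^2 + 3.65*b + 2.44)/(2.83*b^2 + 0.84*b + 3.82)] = (-23.930842*b^3 + 75.694044*b^2 + 119.374716*b - 22.246936)/(22.665187*b^6 + 20.182428*b^5 + 97.772538*b^4 + 55.078128*b^3 + 131.975652*b^2 + 36.772848*b + 55.742968)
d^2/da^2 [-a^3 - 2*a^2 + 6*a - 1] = -6*a - 4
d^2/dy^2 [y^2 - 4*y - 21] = 2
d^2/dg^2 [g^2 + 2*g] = 2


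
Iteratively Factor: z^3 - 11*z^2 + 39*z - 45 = (z - 3)*(z^2 - 8*z + 15) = (z - 5)*(z - 3)*(z - 3)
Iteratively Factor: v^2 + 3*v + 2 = (v + 1)*(v + 2)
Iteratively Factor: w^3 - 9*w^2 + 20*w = (w - 5)*(w^2 - 4*w) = w*(w - 5)*(w - 4)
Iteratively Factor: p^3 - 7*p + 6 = (p - 1)*(p^2 + p - 6) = (p - 2)*(p - 1)*(p + 3)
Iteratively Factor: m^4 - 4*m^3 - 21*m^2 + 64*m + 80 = (m + 4)*(m^3 - 8*m^2 + 11*m + 20) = (m - 4)*(m + 4)*(m^2 - 4*m - 5) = (m - 4)*(m + 1)*(m + 4)*(m - 5)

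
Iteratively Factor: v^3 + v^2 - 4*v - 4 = (v + 1)*(v^2 - 4) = (v + 1)*(v + 2)*(v - 2)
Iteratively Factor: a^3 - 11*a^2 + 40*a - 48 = (a - 4)*(a^2 - 7*a + 12) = (a - 4)^2*(a - 3)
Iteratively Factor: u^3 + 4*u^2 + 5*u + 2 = (u + 1)*(u^2 + 3*u + 2) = (u + 1)^2*(u + 2)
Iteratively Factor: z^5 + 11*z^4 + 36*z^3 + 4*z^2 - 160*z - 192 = (z + 4)*(z^4 + 7*z^3 + 8*z^2 - 28*z - 48) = (z + 3)*(z + 4)*(z^3 + 4*z^2 - 4*z - 16) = (z + 2)*(z + 3)*(z + 4)*(z^2 + 2*z - 8) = (z - 2)*(z + 2)*(z + 3)*(z + 4)*(z + 4)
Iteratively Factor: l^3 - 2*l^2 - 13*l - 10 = (l + 1)*(l^2 - 3*l - 10) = (l + 1)*(l + 2)*(l - 5)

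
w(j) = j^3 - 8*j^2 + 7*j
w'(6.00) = 19.00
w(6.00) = -30.00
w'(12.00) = 247.00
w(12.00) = 660.00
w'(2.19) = -13.65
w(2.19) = -12.54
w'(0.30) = 2.47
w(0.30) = 1.41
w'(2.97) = -14.06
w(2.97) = -23.58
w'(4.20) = -7.28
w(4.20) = -37.63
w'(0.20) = 3.92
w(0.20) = 1.09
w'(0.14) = 4.82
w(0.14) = 0.83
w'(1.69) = -11.47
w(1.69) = -6.19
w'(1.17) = -7.61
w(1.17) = -1.16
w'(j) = 3*j^2 - 16*j + 7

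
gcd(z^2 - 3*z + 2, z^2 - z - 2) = z - 2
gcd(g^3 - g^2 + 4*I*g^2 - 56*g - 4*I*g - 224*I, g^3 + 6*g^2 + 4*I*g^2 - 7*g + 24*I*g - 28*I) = g^2 + g*(7 + 4*I) + 28*I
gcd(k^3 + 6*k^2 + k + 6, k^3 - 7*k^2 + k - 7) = k^2 + 1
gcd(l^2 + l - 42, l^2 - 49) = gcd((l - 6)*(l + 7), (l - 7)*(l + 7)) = l + 7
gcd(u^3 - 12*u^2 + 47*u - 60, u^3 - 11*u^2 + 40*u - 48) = u^2 - 7*u + 12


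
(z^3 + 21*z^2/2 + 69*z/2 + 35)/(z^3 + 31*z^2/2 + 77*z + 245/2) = (z + 2)/(z + 7)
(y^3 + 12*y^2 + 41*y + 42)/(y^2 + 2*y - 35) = (y^2 + 5*y + 6)/(y - 5)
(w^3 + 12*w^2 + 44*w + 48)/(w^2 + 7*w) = (w^3 + 12*w^2 + 44*w + 48)/(w*(w + 7))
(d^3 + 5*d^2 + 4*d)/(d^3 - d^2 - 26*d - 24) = d/(d - 6)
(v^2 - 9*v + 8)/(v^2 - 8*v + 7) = (v - 8)/(v - 7)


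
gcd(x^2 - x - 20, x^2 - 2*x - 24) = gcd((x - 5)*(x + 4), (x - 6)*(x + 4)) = x + 4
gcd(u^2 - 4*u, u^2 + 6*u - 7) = 1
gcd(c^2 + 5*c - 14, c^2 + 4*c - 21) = c + 7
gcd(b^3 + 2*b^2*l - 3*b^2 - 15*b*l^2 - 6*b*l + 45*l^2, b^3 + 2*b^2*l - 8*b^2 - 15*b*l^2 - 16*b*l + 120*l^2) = b^2 + 2*b*l - 15*l^2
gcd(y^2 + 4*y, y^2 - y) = y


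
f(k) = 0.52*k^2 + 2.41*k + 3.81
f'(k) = 1.04*k + 2.41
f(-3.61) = 1.89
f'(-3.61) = -1.34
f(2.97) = 15.55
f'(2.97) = 5.50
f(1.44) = 8.36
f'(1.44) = 3.91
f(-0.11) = 3.55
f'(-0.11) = 2.30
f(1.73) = 9.54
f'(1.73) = 4.21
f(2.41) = 12.64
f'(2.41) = 4.92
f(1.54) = 8.75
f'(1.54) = 4.01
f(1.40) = 8.20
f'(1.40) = 3.87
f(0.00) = 3.81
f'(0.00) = 2.41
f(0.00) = 3.81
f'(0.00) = 2.41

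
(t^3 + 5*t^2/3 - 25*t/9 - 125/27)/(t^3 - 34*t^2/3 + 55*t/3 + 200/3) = (t^2 - 25/9)/(t^2 - 13*t + 40)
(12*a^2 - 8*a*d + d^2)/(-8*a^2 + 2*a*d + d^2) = (-6*a + d)/(4*a + d)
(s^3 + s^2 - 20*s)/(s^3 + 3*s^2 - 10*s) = (s - 4)/(s - 2)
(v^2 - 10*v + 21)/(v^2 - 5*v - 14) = (v - 3)/(v + 2)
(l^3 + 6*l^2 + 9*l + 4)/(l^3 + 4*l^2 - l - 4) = (l + 1)/(l - 1)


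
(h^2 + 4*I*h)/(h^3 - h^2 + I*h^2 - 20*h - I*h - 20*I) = h*(h + 4*I)/(h^3 + h^2*(-1 + I) - h*(20 + I) - 20*I)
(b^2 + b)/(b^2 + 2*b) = (b + 1)/(b + 2)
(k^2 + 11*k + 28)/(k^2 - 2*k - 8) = (k^2 + 11*k + 28)/(k^2 - 2*k - 8)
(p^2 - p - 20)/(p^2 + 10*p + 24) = (p - 5)/(p + 6)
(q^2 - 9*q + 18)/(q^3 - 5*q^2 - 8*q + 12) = (q - 3)/(q^2 + q - 2)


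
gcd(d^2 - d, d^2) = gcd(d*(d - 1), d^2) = d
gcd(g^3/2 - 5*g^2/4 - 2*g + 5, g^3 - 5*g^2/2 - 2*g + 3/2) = 1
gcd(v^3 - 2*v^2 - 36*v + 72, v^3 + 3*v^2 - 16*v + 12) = v^2 + 4*v - 12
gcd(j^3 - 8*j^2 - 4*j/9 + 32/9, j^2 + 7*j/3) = 1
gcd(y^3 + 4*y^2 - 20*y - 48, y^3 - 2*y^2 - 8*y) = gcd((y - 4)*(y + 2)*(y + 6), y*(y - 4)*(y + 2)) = y^2 - 2*y - 8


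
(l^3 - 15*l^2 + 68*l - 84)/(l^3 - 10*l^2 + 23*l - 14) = (l - 6)/(l - 1)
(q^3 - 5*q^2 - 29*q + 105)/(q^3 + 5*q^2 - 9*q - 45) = (q - 7)/(q + 3)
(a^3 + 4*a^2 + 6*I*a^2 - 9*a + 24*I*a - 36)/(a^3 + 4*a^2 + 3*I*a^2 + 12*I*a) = (a + 3*I)/a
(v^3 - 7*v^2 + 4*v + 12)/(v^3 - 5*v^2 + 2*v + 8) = (v - 6)/(v - 4)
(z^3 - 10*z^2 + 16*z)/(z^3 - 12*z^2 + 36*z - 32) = z/(z - 2)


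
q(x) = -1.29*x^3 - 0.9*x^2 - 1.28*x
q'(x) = -3.87*x^2 - 1.8*x - 1.28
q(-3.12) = 34.41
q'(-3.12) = -33.34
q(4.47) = -138.92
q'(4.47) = -86.65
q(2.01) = -16.68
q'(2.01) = -20.53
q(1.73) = -11.59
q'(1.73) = -15.98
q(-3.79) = 62.15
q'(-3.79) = -50.05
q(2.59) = -31.76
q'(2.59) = -31.90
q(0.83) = -2.42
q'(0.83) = -5.44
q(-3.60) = 53.13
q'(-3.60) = -44.96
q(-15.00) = 4170.45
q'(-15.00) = -845.03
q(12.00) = -2374.08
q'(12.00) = -580.16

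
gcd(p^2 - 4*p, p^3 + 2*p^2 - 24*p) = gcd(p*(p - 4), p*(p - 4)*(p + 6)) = p^2 - 4*p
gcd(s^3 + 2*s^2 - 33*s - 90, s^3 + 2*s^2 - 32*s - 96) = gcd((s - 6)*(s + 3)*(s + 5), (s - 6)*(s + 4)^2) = s - 6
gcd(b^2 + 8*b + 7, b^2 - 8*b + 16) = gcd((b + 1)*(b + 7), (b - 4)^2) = 1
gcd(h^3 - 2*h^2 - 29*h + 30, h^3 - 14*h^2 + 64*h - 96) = h - 6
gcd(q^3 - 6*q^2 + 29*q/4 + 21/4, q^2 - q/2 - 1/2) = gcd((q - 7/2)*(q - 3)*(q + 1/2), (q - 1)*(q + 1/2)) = q + 1/2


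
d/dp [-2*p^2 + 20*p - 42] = 20 - 4*p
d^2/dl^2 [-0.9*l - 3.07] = 0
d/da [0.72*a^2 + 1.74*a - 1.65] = 1.44*a + 1.74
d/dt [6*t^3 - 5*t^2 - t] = 18*t^2 - 10*t - 1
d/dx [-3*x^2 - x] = -6*x - 1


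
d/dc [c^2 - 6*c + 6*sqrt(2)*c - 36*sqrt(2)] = 2*c - 6 + 6*sqrt(2)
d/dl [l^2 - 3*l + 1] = 2*l - 3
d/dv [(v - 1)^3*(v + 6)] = (v - 1)^2*(4*v + 17)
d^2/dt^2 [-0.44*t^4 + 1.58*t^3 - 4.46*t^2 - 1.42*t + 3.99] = -5.28*t^2 + 9.48*t - 8.92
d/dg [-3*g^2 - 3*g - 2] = -6*g - 3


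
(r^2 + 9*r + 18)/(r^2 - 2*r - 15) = (r + 6)/(r - 5)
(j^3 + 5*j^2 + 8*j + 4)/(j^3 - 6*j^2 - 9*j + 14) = (j^2 + 3*j + 2)/(j^2 - 8*j + 7)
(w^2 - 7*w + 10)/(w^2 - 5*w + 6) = (w - 5)/(w - 3)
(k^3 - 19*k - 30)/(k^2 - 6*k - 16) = (k^2 - 2*k - 15)/(k - 8)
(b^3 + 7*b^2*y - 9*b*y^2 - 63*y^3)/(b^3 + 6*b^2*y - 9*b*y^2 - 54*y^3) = (b + 7*y)/(b + 6*y)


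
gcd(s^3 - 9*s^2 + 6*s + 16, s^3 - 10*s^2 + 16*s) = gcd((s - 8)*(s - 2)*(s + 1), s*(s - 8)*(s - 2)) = s^2 - 10*s + 16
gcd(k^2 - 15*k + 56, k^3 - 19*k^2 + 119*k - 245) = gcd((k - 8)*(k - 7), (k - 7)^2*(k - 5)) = k - 7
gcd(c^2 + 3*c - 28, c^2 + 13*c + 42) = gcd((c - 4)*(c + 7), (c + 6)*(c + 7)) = c + 7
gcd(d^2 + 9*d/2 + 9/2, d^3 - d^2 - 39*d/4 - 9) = d + 3/2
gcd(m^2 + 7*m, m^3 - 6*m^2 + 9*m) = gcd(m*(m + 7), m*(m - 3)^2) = m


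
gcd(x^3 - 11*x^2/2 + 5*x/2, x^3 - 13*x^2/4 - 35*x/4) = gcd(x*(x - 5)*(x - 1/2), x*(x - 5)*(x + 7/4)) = x^2 - 5*x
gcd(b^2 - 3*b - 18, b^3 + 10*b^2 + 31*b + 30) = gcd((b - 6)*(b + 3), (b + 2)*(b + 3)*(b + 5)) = b + 3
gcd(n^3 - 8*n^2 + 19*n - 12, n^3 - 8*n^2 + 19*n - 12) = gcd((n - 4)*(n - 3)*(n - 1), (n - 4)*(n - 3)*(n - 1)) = n^3 - 8*n^2 + 19*n - 12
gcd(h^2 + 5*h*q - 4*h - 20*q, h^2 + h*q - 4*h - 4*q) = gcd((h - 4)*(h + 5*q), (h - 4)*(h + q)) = h - 4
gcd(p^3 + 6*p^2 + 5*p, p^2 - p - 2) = p + 1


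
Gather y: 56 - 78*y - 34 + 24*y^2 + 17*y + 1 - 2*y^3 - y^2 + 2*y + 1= -2*y^3 + 23*y^2 - 59*y + 24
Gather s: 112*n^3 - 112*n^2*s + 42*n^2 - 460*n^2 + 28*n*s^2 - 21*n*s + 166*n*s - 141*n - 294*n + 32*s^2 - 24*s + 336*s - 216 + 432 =112*n^3 - 418*n^2 - 435*n + s^2*(28*n + 32) + s*(-112*n^2 + 145*n + 312) + 216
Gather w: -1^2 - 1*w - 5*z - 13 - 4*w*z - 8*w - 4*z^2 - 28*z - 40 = w*(-4*z - 9) - 4*z^2 - 33*z - 54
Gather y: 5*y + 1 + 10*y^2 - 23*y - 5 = 10*y^2 - 18*y - 4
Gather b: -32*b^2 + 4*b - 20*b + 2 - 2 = -32*b^2 - 16*b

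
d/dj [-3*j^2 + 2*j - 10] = 2 - 6*j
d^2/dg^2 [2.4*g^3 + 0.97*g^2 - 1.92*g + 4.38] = 14.4*g + 1.94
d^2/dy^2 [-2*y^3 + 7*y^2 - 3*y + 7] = 14 - 12*y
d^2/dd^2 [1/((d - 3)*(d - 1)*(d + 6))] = 2*(6*d^4 + 16*d^3 - 51*d^2 - 180*d + 405)/(d^9 + 6*d^8 - 51*d^7 - 190*d^6 + 1287*d^5 + 594*d^4 - 12825*d^3 + 25758*d^2 - 20412*d + 5832)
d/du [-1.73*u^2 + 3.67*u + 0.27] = 3.67 - 3.46*u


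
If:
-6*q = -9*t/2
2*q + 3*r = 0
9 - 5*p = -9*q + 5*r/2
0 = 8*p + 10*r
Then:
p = -15/13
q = -18/13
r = 12/13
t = -24/13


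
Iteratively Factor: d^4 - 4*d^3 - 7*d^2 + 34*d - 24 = (d + 3)*(d^3 - 7*d^2 + 14*d - 8) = (d - 4)*(d + 3)*(d^2 - 3*d + 2) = (d - 4)*(d - 1)*(d + 3)*(d - 2)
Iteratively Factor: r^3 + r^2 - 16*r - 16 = (r - 4)*(r^2 + 5*r + 4) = (r - 4)*(r + 1)*(r + 4)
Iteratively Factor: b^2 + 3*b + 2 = (b + 1)*(b + 2)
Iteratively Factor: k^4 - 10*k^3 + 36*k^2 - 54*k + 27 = (k - 3)*(k^3 - 7*k^2 + 15*k - 9) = (k - 3)^2*(k^2 - 4*k + 3) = (k - 3)^2*(k - 1)*(k - 3)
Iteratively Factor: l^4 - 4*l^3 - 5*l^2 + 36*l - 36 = (l + 3)*(l^3 - 7*l^2 + 16*l - 12) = (l - 2)*(l + 3)*(l^2 - 5*l + 6) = (l - 3)*(l - 2)*(l + 3)*(l - 2)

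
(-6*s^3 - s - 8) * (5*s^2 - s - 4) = -30*s^5 + 6*s^4 + 19*s^3 - 39*s^2 + 12*s + 32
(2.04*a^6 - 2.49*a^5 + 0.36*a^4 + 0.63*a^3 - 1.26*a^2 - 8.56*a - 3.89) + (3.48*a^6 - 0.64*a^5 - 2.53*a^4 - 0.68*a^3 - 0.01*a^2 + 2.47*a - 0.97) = 5.52*a^6 - 3.13*a^5 - 2.17*a^4 - 0.05*a^3 - 1.27*a^2 - 6.09*a - 4.86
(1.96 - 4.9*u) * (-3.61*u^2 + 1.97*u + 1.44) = 17.689*u^3 - 16.7286*u^2 - 3.1948*u + 2.8224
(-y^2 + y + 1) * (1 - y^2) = y^4 - y^3 - 2*y^2 + y + 1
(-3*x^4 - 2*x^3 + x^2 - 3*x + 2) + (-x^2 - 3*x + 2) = -3*x^4 - 2*x^3 - 6*x + 4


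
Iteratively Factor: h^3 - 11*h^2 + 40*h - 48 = (h - 4)*(h^2 - 7*h + 12) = (h - 4)^2*(h - 3)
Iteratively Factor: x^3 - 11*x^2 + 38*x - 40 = (x - 4)*(x^2 - 7*x + 10) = (x - 4)*(x - 2)*(x - 5)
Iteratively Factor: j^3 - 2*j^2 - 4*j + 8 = (j - 2)*(j^2 - 4) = (j - 2)*(j + 2)*(j - 2)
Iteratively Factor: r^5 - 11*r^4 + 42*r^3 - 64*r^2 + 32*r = (r)*(r^4 - 11*r^3 + 42*r^2 - 64*r + 32) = r*(r - 2)*(r^3 - 9*r^2 + 24*r - 16) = r*(r - 4)*(r - 2)*(r^2 - 5*r + 4) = r*(r - 4)^2*(r - 2)*(r - 1)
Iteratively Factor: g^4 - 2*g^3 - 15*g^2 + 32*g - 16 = (g - 4)*(g^3 + 2*g^2 - 7*g + 4) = (g - 4)*(g - 1)*(g^2 + 3*g - 4) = (g - 4)*(g - 1)*(g + 4)*(g - 1)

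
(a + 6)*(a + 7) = a^2 + 13*a + 42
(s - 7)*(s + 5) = s^2 - 2*s - 35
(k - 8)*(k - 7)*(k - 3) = k^3 - 18*k^2 + 101*k - 168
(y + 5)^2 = y^2 + 10*y + 25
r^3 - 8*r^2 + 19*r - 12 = (r - 4)*(r - 3)*(r - 1)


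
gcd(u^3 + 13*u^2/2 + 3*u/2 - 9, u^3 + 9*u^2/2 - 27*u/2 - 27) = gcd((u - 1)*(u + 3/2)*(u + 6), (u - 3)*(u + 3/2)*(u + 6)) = u^2 + 15*u/2 + 9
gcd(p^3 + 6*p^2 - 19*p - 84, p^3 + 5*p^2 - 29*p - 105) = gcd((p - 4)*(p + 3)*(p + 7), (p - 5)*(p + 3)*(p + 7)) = p^2 + 10*p + 21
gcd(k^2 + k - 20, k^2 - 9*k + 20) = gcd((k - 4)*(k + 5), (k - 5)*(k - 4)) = k - 4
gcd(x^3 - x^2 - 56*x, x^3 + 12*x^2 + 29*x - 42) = x + 7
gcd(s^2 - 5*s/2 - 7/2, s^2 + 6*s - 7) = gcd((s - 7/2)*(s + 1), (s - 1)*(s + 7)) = 1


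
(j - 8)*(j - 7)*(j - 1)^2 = j^4 - 17*j^3 + 87*j^2 - 127*j + 56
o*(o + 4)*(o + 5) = o^3 + 9*o^2 + 20*o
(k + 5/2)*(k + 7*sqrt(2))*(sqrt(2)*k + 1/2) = sqrt(2)*k^3 + 5*sqrt(2)*k^2/2 + 29*k^2/2 + 7*sqrt(2)*k/2 + 145*k/4 + 35*sqrt(2)/4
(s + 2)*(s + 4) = s^2 + 6*s + 8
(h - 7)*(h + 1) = h^2 - 6*h - 7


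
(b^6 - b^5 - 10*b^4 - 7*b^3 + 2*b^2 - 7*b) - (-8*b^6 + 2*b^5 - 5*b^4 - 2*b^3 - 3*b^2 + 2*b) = 9*b^6 - 3*b^5 - 5*b^4 - 5*b^3 + 5*b^2 - 9*b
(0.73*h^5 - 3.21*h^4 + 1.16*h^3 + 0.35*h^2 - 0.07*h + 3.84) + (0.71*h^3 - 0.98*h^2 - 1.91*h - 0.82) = 0.73*h^5 - 3.21*h^4 + 1.87*h^3 - 0.63*h^2 - 1.98*h + 3.02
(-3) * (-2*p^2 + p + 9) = 6*p^2 - 3*p - 27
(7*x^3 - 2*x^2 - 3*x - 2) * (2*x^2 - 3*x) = 14*x^5 - 25*x^4 + 5*x^2 + 6*x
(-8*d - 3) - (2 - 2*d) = -6*d - 5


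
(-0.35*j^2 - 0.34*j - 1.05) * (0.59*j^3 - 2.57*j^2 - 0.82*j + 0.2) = -0.2065*j^5 + 0.6989*j^4 + 0.5413*j^3 + 2.9073*j^2 + 0.793*j - 0.21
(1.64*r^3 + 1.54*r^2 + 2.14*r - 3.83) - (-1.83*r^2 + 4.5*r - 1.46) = 1.64*r^3 + 3.37*r^2 - 2.36*r - 2.37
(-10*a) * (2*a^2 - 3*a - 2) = -20*a^3 + 30*a^2 + 20*a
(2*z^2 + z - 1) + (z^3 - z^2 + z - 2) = z^3 + z^2 + 2*z - 3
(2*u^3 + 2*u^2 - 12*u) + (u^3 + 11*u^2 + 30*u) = 3*u^3 + 13*u^2 + 18*u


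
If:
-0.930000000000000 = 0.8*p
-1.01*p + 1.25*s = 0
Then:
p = -1.16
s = -0.94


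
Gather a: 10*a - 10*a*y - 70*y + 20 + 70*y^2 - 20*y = a*(10 - 10*y) + 70*y^2 - 90*y + 20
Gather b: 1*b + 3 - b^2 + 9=-b^2 + b + 12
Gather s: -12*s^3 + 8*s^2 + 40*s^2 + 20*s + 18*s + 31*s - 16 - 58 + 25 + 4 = -12*s^3 + 48*s^2 + 69*s - 45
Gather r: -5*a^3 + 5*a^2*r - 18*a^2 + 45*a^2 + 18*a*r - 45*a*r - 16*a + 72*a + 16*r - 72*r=-5*a^3 + 27*a^2 + 56*a + r*(5*a^2 - 27*a - 56)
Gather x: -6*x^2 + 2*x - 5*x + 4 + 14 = -6*x^2 - 3*x + 18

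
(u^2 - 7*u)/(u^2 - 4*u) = (u - 7)/(u - 4)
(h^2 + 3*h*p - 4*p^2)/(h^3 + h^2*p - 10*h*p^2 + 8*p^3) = 1/(h - 2*p)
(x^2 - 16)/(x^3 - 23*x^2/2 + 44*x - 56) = 2*(x + 4)/(2*x^2 - 15*x + 28)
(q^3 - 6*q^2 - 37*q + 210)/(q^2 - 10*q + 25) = (q^2 - q - 42)/(q - 5)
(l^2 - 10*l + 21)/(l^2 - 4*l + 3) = (l - 7)/(l - 1)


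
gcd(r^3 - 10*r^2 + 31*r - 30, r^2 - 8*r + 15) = r^2 - 8*r + 15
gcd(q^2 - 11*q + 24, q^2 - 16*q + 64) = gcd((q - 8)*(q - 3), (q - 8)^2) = q - 8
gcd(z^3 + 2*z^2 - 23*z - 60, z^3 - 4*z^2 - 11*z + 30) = z^2 - 2*z - 15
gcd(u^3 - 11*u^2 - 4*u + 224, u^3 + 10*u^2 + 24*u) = u + 4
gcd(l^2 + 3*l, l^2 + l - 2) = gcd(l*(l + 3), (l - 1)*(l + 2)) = 1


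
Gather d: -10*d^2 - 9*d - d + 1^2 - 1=-10*d^2 - 10*d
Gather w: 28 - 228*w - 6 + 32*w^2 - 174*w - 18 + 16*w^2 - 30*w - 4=48*w^2 - 432*w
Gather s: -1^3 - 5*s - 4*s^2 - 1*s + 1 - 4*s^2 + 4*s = -8*s^2 - 2*s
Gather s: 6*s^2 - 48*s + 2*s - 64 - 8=6*s^2 - 46*s - 72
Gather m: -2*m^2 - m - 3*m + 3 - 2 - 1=-2*m^2 - 4*m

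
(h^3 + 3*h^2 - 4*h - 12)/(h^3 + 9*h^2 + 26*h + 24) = (h - 2)/(h + 4)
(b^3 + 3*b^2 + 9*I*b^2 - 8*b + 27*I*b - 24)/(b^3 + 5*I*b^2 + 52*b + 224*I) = (b^2 + b*(3 + I) + 3*I)/(b^2 - 3*I*b + 28)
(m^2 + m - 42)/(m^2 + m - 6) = (m^2 + m - 42)/(m^2 + m - 6)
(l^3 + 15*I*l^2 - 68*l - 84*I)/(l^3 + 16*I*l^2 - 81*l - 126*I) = (l + 2*I)/(l + 3*I)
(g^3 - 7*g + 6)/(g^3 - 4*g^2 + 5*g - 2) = (g + 3)/(g - 1)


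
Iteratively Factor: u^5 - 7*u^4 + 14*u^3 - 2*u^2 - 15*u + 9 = (u - 1)*(u^4 - 6*u^3 + 8*u^2 + 6*u - 9) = (u - 3)*(u - 1)*(u^3 - 3*u^2 - u + 3) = (u - 3)*(u - 1)^2*(u^2 - 2*u - 3) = (u - 3)^2*(u - 1)^2*(u + 1)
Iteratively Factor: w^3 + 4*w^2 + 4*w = (w)*(w^2 + 4*w + 4) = w*(w + 2)*(w + 2)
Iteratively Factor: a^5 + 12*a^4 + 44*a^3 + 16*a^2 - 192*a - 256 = (a + 4)*(a^4 + 8*a^3 + 12*a^2 - 32*a - 64) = (a + 2)*(a + 4)*(a^3 + 6*a^2 - 32) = (a - 2)*(a + 2)*(a + 4)*(a^2 + 8*a + 16) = (a - 2)*(a + 2)*(a + 4)^2*(a + 4)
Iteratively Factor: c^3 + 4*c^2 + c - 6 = (c + 3)*(c^2 + c - 2) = (c - 1)*(c + 3)*(c + 2)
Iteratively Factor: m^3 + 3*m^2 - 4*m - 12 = (m + 3)*(m^2 - 4) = (m + 2)*(m + 3)*(m - 2)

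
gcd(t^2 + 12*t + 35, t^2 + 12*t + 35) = t^2 + 12*t + 35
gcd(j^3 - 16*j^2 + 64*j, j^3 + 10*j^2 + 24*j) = j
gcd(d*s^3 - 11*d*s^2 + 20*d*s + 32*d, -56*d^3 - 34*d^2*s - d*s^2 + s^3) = 1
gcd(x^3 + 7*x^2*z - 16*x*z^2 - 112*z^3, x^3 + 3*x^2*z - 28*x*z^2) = x^2 + 3*x*z - 28*z^2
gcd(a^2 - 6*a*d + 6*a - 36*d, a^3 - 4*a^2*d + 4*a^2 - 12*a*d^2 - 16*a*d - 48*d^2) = a - 6*d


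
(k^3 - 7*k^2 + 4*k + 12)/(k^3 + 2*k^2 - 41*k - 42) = (k - 2)/(k + 7)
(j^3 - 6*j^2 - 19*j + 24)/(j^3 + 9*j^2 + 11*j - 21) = (j - 8)/(j + 7)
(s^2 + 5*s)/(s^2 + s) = (s + 5)/(s + 1)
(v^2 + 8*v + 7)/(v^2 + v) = (v + 7)/v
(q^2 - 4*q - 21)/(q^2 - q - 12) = (q - 7)/(q - 4)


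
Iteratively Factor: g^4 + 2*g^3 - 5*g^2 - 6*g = (g - 2)*(g^3 + 4*g^2 + 3*g) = g*(g - 2)*(g^2 + 4*g + 3) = g*(g - 2)*(g + 1)*(g + 3)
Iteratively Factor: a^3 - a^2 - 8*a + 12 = (a - 2)*(a^2 + a - 6) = (a - 2)*(a + 3)*(a - 2)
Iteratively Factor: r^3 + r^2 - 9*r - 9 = (r + 1)*(r^2 - 9) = (r - 3)*(r + 1)*(r + 3)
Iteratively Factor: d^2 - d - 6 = (d - 3)*(d + 2)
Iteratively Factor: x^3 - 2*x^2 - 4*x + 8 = (x + 2)*(x^2 - 4*x + 4) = (x - 2)*(x + 2)*(x - 2)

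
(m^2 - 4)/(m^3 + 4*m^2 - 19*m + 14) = (m + 2)/(m^2 + 6*m - 7)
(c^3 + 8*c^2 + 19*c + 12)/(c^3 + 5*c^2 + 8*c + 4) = (c^2 + 7*c + 12)/(c^2 + 4*c + 4)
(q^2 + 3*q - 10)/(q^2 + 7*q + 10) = (q - 2)/(q + 2)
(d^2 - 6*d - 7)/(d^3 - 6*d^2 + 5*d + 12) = (d - 7)/(d^2 - 7*d + 12)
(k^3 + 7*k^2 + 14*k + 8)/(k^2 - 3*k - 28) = (k^2 + 3*k + 2)/(k - 7)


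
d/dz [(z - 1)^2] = 2*z - 2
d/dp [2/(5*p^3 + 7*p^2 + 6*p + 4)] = 2*(-15*p^2 - 14*p - 6)/(5*p^3 + 7*p^2 + 6*p + 4)^2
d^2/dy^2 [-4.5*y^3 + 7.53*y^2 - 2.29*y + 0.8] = 15.06 - 27.0*y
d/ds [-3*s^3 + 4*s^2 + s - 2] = -9*s^2 + 8*s + 1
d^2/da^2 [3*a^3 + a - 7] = 18*a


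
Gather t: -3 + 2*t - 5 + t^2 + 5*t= t^2 + 7*t - 8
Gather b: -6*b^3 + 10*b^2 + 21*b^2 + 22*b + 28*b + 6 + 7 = -6*b^3 + 31*b^2 + 50*b + 13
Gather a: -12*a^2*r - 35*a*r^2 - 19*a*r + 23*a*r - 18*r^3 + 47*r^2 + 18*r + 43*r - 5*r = -12*a^2*r + a*(-35*r^2 + 4*r) - 18*r^3 + 47*r^2 + 56*r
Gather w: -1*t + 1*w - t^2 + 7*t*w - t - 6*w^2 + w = -t^2 - 2*t - 6*w^2 + w*(7*t + 2)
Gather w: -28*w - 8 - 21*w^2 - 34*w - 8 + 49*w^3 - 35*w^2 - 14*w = 49*w^3 - 56*w^2 - 76*w - 16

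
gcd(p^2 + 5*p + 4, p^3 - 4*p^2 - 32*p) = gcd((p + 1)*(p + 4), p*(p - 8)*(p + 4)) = p + 4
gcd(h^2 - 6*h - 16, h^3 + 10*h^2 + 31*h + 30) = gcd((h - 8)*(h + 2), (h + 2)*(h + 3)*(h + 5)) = h + 2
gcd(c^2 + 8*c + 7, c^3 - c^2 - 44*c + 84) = c + 7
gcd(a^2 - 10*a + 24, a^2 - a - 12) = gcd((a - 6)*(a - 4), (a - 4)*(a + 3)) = a - 4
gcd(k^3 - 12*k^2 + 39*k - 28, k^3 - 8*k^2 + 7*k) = k^2 - 8*k + 7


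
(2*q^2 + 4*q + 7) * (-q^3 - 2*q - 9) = -2*q^5 - 4*q^4 - 11*q^3 - 26*q^2 - 50*q - 63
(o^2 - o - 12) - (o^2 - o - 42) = 30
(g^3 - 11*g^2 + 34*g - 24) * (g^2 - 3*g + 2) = g^5 - 14*g^4 + 69*g^3 - 148*g^2 + 140*g - 48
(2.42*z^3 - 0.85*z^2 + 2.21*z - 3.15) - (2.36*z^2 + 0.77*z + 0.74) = 2.42*z^3 - 3.21*z^2 + 1.44*z - 3.89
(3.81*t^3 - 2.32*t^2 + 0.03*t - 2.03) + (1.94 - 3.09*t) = 3.81*t^3 - 2.32*t^2 - 3.06*t - 0.0899999999999999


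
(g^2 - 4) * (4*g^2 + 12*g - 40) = 4*g^4 + 12*g^3 - 56*g^2 - 48*g + 160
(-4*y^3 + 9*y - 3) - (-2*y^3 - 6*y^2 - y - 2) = -2*y^3 + 6*y^2 + 10*y - 1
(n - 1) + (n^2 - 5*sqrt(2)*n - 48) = n^2 - 5*sqrt(2)*n + n - 49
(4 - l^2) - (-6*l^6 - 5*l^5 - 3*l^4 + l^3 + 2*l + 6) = 6*l^6 + 5*l^5 + 3*l^4 - l^3 - l^2 - 2*l - 2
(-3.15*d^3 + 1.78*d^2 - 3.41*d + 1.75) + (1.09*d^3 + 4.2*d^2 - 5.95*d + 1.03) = -2.06*d^3 + 5.98*d^2 - 9.36*d + 2.78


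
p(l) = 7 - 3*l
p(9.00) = -20.00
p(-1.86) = 12.58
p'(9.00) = -3.00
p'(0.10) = -3.00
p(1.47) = 2.59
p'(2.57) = -3.00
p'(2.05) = -3.00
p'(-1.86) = -3.00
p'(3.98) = -3.00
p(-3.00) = 16.00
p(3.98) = -4.94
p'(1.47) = -3.00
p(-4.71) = 21.13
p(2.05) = 0.85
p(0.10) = 6.70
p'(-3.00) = -3.00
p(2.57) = -0.71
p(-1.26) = 10.78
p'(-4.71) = -3.00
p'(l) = -3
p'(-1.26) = -3.00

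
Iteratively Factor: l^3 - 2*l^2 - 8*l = (l)*(l^2 - 2*l - 8) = l*(l + 2)*(l - 4)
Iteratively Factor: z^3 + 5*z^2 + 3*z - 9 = (z + 3)*(z^2 + 2*z - 3) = (z - 1)*(z + 3)*(z + 3)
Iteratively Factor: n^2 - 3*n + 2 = (n - 1)*(n - 2)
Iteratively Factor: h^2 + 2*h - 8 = (h + 4)*(h - 2)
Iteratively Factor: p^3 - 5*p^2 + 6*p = (p)*(p^2 - 5*p + 6) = p*(p - 3)*(p - 2)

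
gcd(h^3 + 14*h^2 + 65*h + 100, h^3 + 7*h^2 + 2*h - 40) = h^2 + 9*h + 20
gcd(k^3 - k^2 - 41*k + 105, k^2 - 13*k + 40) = k - 5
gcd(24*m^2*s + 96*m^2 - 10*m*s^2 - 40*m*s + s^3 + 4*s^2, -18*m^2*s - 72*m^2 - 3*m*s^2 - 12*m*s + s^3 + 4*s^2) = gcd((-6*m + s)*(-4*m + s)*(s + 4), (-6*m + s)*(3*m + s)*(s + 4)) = -6*m*s - 24*m + s^2 + 4*s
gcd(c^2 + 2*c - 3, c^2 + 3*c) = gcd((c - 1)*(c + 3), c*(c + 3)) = c + 3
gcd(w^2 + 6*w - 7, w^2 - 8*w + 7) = w - 1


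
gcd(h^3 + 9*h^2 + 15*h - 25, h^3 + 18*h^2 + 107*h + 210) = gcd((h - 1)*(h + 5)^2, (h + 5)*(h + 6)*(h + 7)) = h + 5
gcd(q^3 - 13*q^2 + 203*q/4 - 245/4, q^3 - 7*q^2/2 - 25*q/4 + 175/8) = q^2 - 6*q + 35/4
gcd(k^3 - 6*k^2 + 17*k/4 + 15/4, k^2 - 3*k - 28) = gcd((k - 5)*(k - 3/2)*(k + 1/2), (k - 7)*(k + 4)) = 1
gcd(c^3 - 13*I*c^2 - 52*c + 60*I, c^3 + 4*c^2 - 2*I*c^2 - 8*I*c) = c - 2*I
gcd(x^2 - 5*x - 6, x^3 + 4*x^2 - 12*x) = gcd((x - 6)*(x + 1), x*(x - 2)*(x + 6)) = 1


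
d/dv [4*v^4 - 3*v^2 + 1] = 16*v^3 - 6*v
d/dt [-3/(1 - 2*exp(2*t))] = -12*exp(2*t)/(2*exp(2*t) - 1)^2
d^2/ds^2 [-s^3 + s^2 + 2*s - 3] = 2 - 6*s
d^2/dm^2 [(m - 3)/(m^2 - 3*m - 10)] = 2*(3*(2 - m)*(-m^2 + 3*m + 10) - (m - 3)*(2*m - 3)^2)/(-m^2 + 3*m + 10)^3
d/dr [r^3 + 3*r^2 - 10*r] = 3*r^2 + 6*r - 10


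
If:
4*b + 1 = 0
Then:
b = -1/4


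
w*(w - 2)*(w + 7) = w^3 + 5*w^2 - 14*w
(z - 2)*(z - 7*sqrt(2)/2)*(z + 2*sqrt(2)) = z^3 - 3*sqrt(2)*z^2/2 - 2*z^2 - 14*z + 3*sqrt(2)*z + 28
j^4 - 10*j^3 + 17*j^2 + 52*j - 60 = (j - 6)*(j - 5)*(j - 1)*(j + 2)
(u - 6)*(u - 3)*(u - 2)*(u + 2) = u^4 - 9*u^3 + 14*u^2 + 36*u - 72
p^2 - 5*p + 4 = (p - 4)*(p - 1)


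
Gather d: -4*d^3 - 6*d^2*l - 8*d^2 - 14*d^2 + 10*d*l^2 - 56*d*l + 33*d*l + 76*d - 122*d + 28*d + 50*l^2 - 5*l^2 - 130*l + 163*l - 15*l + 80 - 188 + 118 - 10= -4*d^3 + d^2*(-6*l - 22) + d*(10*l^2 - 23*l - 18) + 45*l^2 + 18*l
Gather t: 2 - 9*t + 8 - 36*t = 10 - 45*t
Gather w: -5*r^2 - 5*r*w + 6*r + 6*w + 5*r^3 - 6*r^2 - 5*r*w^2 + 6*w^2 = 5*r^3 - 11*r^2 + 6*r + w^2*(6 - 5*r) + w*(6 - 5*r)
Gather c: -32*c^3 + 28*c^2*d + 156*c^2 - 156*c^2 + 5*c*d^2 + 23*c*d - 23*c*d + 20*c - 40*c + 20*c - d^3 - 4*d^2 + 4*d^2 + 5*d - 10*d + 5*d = -32*c^3 + 28*c^2*d + 5*c*d^2 - d^3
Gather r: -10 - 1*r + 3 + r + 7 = 0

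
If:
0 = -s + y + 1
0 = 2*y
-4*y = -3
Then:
No Solution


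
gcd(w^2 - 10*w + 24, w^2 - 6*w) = w - 6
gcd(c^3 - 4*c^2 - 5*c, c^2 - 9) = 1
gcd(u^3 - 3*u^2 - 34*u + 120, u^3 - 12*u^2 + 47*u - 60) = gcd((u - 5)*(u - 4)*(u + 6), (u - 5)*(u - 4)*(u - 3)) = u^2 - 9*u + 20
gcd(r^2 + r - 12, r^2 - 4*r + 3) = r - 3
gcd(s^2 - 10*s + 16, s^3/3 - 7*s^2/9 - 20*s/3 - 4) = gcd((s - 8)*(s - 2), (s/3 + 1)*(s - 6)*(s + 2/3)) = 1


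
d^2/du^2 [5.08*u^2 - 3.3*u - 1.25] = 10.1600000000000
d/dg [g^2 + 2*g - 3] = 2*g + 2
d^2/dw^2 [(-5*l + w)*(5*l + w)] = 2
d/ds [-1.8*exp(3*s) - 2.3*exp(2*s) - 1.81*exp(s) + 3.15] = (-5.4*exp(2*s) - 4.6*exp(s) - 1.81)*exp(s)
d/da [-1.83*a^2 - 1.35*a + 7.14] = -3.66*a - 1.35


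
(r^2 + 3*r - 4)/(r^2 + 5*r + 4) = (r - 1)/(r + 1)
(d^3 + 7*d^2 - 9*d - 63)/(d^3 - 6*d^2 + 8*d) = (d^3 + 7*d^2 - 9*d - 63)/(d*(d^2 - 6*d + 8))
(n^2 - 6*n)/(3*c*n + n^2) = (n - 6)/(3*c + n)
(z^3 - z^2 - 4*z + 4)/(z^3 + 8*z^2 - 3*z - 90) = (z^3 - z^2 - 4*z + 4)/(z^3 + 8*z^2 - 3*z - 90)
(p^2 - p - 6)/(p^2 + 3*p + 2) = (p - 3)/(p + 1)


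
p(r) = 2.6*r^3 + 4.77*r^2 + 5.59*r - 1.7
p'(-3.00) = 47.17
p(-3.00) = -45.74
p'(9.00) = 723.25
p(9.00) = 2330.38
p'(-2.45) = 29.04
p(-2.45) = -25.00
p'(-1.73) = 12.43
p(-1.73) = -10.56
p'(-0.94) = 3.51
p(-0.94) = -4.90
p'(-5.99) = 228.31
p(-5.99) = -422.83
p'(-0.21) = 3.93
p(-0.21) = -2.69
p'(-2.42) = 28.18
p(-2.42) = -24.14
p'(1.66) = 42.92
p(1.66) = 32.62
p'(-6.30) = 255.07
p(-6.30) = -497.72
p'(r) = 7.8*r^2 + 9.54*r + 5.59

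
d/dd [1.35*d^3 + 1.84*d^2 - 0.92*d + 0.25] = 4.05*d^2 + 3.68*d - 0.92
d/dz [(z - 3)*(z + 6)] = 2*z + 3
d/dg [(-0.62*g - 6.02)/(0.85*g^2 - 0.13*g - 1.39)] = (0.527*g^2 + 10.234*g + 0.0791999999999999)/(0.7225*g^4 - 0.221*g^3 - 2.3461*g^2 + 0.3614*g + 1.9321)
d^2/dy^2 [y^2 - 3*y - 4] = 2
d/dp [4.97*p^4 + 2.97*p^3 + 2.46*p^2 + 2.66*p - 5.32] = 19.88*p^3 + 8.91*p^2 + 4.92*p + 2.66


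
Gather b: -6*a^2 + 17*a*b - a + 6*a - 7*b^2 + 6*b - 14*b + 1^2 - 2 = -6*a^2 + 5*a - 7*b^2 + b*(17*a - 8) - 1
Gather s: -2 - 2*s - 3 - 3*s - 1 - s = -6*s - 6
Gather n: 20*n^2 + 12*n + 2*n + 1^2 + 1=20*n^2 + 14*n + 2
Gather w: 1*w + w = 2*w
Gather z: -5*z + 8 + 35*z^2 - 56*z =35*z^2 - 61*z + 8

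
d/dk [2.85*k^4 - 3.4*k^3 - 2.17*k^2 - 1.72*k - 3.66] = 11.4*k^3 - 10.2*k^2 - 4.34*k - 1.72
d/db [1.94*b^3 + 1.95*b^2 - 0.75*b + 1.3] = 5.82*b^2 + 3.9*b - 0.75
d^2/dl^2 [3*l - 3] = 0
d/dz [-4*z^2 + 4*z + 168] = 4 - 8*z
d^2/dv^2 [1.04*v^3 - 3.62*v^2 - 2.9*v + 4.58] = 6.24*v - 7.24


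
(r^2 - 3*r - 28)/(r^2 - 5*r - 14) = (r + 4)/(r + 2)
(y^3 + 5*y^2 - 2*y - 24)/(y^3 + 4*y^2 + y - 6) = (y^2 + 2*y - 8)/(y^2 + y - 2)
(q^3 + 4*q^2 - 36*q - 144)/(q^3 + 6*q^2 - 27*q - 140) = (q^2 - 36)/(q^2 + 2*q - 35)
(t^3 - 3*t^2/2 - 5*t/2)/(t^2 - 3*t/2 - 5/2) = t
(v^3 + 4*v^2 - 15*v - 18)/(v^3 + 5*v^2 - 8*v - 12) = (v - 3)/(v - 2)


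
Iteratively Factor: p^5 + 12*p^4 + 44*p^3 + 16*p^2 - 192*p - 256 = (p + 4)*(p^4 + 8*p^3 + 12*p^2 - 32*p - 64) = (p + 4)^2*(p^3 + 4*p^2 - 4*p - 16) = (p + 4)^3*(p^2 - 4) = (p + 2)*(p + 4)^3*(p - 2)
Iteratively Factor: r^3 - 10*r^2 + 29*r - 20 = (r - 1)*(r^2 - 9*r + 20) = (r - 4)*(r - 1)*(r - 5)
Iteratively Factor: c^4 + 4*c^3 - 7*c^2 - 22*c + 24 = (c - 2)*(c^3 + 6*c^2 + 5*c - 12) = (c - 2)*(c - 1)*(c^2 + 7*c + 12) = (c - 2)*(c - 1)*(c + 4)*(c + 3)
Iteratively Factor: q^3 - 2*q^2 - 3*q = (q)*(q^2 - 2*q - 3) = q*(q - 3)*(q + 1)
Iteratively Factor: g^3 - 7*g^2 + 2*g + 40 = (g - 4)*(g^2 - 3*g - 10) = (g - 4)*(g + 2)*(g - 5)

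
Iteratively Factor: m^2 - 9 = (m - 3)*(m + 3)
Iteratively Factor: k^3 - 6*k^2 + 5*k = (k - 5)*(k^2 - k) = (k - 5)*(k - 1)*(k)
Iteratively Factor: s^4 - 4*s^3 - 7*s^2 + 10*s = (s)*(s^3 - 4*s^2 - 7*s + 10) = s*(s - 5)*(s^2 + s - 2) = s*(s - 5)*(s + 2)*(s - 1)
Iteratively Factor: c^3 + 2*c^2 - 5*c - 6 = (c - 2)*(c^2 + 4*c + 3) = (c - 2)*(c + 3)*(c + 1)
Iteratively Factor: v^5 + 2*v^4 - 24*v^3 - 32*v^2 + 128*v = (v)*(v^4 + 2*v^3 - 24*v^2 - 32*v + 128) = v*(v - 2)*(v^3 + 4*v^2 - 16*v - 64) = v*(v - 2)*(v + 4)*(v^2 - 16) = v*(v - 2)*(v + 4)^2*(v - 4)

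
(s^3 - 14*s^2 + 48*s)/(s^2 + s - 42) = s*(s - 8)/(s + 7)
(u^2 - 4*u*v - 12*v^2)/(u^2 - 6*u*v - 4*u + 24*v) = (u + 2*v)/(u - 4)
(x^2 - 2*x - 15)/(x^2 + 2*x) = (x^2 - 2*x - 15)/(x*(x + 2))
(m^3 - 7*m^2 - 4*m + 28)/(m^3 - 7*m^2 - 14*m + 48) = (m^2 - 5*m - 14)/(m^2 - 5*m - 24)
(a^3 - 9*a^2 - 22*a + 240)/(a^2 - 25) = (a^2 - 14*a + 48)/(a - 5)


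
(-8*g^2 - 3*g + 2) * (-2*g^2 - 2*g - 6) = 16*g^4 + 22*g^3 + 50*g^2 + 14*g - 12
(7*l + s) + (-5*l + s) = 2*l + 2*s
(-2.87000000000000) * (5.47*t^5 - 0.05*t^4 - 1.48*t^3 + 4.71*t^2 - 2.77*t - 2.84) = -15.6989*t^5 + 0.1435*t^4 + 4.2476*t^3 - 13.5177*t^2 + 7.9499*t + 8.1508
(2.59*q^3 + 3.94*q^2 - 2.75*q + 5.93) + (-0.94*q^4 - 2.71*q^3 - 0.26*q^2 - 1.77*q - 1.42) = -0.94*q^4 - 0.12*q^3 + 3.68*q^2 - 4.52*q + 4.51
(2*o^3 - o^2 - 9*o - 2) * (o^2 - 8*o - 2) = 2*o^5 - 17*o^4 - 5*o^3 + 72*o^2 + 34*o + 4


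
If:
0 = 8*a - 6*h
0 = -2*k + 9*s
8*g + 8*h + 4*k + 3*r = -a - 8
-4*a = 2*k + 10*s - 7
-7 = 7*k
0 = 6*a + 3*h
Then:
No Solution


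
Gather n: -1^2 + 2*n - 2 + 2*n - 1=4*n - 4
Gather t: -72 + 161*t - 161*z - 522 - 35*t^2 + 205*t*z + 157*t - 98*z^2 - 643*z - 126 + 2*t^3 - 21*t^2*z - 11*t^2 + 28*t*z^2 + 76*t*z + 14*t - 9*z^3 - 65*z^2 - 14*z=2*t^3 + t^2*(-21*z - 46) + t*(28*z^2 + 281*z + 332) - 9*z^3 - 163*z^2 - 818*z - 720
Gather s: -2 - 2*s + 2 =-2*s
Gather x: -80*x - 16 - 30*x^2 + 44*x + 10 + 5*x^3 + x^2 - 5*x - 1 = 5*x^3 - 29*x^2 - 41*x - 7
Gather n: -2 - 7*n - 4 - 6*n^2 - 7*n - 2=-6*n^2 - 14*n - 8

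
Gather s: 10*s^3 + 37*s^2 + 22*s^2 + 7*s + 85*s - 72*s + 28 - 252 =10*s^3 + 59*s^2 + 20*s - 224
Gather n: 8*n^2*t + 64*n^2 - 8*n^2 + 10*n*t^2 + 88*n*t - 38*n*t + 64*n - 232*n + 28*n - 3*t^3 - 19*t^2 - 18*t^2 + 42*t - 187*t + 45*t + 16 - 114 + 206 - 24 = n^2*(8*t + 56) + n*(10*t^2 + 50*t - 140) - 3*t^3 - 37*t^2 - 100*t + 84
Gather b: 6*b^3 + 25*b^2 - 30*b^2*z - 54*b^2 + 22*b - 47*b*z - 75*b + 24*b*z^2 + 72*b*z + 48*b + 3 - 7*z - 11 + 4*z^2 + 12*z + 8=6*b^3 + b^2*(-30*z - 29) + b*(24*z^2 + 25*z - 5) + 4*z^2 + 5*z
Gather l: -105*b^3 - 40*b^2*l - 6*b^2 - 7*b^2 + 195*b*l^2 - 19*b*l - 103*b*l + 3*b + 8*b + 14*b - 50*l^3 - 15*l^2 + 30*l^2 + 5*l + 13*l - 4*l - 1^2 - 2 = -105*b^3 - 13*b^2 + 25*b - 50*l^3 + l^2*(195*b + 15) + l*(-40*b^2 - 122*b + 14) - 3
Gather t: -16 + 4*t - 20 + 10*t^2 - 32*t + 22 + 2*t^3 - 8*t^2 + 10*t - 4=2*t^3 + 2*t^2 - 18*t - 18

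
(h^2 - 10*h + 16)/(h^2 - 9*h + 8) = (h - 2)/(h - 1)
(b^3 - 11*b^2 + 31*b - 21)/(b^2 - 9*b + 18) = (b^2 - 8*b + 7)/(b - 6)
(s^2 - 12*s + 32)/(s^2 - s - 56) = (s - 4)/(s + 7)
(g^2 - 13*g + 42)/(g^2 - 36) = (g - 7)/(g + 6)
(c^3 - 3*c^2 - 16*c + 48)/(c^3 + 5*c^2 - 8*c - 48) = (c - 4)/(c + 4)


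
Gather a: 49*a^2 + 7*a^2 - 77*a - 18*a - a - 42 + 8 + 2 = 56*a^2 - 96*a - 32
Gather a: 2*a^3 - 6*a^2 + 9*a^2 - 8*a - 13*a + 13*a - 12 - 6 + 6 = 2*a^3 + 3*a^2 - 8*a - 12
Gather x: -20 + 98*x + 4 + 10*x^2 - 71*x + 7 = 10*x^2 + 27*x - 9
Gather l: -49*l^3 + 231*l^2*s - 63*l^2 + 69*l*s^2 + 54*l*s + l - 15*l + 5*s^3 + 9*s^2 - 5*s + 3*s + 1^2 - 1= -49*l^3 + l^2*(231*s - 63) + l*(69*s^2 + 54*s - 14) + 5*s^3 + 9*s^2 - 2*s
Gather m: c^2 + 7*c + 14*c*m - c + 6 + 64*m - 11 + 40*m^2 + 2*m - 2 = c^2 + 6*c + 40*m^2 + m*(14*c + 66) - 7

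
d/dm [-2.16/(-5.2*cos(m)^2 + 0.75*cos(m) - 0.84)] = (22.464*cos(m) - 1.62)*sin(m)/(5.2*cos(m)^2 - 0.75*cos(m) + 0.84)^2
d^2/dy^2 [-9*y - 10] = 0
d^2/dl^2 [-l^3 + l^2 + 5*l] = 2 - 6*l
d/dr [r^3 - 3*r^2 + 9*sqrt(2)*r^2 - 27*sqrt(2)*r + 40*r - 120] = 3*r^2 - 6*r + 18*sqrt(2)*r - 27*sqrt(2) + 40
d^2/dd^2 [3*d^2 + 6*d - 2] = 6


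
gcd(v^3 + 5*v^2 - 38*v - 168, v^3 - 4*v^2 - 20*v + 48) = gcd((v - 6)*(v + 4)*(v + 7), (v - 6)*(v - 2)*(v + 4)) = v^2 - 2*v - 24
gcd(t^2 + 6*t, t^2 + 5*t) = t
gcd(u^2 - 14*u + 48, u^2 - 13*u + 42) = u - 6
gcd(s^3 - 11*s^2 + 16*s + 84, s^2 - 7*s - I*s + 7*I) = s - 7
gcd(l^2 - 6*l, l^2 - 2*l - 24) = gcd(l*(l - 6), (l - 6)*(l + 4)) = l - 6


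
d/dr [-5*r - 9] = -5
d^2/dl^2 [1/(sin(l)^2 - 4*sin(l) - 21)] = 2*(-2*sin(l)^4 + 6*sin(l)^3 - 47*sin(l)^2 + 30*sin(l) + 37)/((sin(l) - 7)^3*(sin(l) + 3)^3)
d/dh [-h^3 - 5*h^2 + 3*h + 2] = -3*h^2 - 10*h + 3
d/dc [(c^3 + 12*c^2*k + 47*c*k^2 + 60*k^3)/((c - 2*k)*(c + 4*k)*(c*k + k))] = (-10*c^2*k + c^2 - 30*c*k^2 - 4*c*k + 30*k^3 - 31*k^2)/(k*(c^4 - 4*c^3*k + 2*c^3 + 4*c^2*k^2 - 8*c^2*k + c^2 + 8*c*k^2 - 4*c*k + 4*k^2))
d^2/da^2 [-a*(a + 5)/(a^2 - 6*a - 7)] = 2*(-11*a^3 - 21*a^2 - 105*a + 161)/(a^6 - 18*a^5 + 87*a^4 + 36*a^3 - 609*a^2 - 882*a - 343)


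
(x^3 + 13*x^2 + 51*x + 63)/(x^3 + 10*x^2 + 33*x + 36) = (x + 7)/(x + 4)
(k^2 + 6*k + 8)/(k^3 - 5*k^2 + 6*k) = (k^2 + 6*k + 8)/(k*(k^2 - 5*k + 6))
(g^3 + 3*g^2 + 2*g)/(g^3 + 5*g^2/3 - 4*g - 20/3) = 3*g*(g + 1)/(3*g^2 - g - 10)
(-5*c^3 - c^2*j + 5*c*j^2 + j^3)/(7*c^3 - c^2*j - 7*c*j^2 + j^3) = (-5*c - j)/(7*c - j)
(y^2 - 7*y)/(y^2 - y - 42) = y/(y + 6)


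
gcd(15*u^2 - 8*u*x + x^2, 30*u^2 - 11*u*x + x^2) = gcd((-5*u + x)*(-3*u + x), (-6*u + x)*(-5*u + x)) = -5*u + x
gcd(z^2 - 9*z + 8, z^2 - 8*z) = z - 8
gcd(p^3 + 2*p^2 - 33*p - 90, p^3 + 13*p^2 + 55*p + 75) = p^2 + 8*p + 15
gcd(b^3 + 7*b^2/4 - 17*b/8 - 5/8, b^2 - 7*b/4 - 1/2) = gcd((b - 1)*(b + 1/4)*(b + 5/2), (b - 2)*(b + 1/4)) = b + 1/4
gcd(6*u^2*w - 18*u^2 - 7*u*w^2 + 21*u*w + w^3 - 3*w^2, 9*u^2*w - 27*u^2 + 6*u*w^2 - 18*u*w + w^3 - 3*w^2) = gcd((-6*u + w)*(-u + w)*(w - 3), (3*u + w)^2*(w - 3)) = w - 3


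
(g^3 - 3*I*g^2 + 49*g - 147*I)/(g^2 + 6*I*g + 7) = (g^2 - 10*I*g - 21)/(g - I)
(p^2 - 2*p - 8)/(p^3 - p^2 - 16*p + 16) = (p + 2)/(p^2 + 3*p - 4)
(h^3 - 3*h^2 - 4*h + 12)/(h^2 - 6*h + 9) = (h^2 - 4)/(h - 3)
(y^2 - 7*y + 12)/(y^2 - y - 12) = (y - 3)/(y + 3)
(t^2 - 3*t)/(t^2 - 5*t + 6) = t/(t - 2)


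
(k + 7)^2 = k^2 + 14*k + 49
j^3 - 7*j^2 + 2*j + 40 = (j - 5)*(j - 4)*(j + 2)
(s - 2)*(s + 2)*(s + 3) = s^3 + 3*s^2 - 4*s - 12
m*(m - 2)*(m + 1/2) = m^3 - 3*m^2/2 - m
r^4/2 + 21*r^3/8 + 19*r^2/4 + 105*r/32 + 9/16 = (r/2 + 1)*(r + 1/4)*(r + 3/2)^2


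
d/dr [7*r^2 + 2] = 14*r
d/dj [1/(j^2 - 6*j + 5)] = 2*(3 - j)/(j^2 - 6*j + 5)^2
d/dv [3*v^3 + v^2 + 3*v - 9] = 9*v^2 + 2*v + 3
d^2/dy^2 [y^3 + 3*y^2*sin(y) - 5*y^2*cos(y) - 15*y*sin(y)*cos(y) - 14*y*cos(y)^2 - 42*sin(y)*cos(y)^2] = -3*y^2*sin(y) + 5*y^2*cos(y) + 20*y*sin(y) + 30*y*sin(2*y) + 12*y*cos(y) + 28*y*cos(2*y) + 6*y + 33*sin(y)/2 + 28*sin(2*y) + 189*sin(3*y)/2 - 10*cos(y) - 30*cos(2*y)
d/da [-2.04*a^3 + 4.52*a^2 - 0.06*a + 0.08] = -6.12*a^2 + 9.04*a - 0.06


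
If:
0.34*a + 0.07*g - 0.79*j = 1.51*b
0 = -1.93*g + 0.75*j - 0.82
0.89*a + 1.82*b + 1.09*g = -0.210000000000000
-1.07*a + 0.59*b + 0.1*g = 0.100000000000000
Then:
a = -0.00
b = 0.28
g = -0.65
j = -0.59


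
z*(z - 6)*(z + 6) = z^3 - 36*z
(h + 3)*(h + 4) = h^2 + 7*h + 12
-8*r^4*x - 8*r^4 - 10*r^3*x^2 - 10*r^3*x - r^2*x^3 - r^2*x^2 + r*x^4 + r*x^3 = (-4*r + x)*(r + x)*(2*r + x)*(r*x + r)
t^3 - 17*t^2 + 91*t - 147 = (t - 7)^2*(t - 3)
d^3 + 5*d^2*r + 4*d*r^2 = d*(d + r)*(d + 4*r)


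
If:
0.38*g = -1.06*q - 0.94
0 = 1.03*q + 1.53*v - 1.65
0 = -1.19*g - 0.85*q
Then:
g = 0.85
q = -1.19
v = 1.88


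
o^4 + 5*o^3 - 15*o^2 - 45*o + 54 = (o - 3)*(o - 1)*(o + 3)*(o + 6)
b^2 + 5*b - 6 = (b - 1)*(b + 6)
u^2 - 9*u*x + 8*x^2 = (u - 8*x)*(u - x)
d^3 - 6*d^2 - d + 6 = (d - 6)*(d - 1)*(d + 1)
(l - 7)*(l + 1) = l^2 - 6*l - 7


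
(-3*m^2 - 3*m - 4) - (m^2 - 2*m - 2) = -4*m^2 - m - 2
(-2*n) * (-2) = 4*n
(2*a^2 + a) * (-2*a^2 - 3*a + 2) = -4*a^4 - 8*a^3 + a^2 + 2*a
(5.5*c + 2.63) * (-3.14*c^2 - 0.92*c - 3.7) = -17.27*c^3 - 13.3182*c^2 - 22.7696*c - 9.731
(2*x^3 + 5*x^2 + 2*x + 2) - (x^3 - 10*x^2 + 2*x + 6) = x^3 + 15*x^2 - 4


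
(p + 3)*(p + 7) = p^2 + 10*p + 21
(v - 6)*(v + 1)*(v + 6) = v^3 + v^2 - 36*v - 36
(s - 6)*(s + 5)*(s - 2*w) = s^3 - 2*s^2*w - s^2 + 2*s*w - 30*s + 60*w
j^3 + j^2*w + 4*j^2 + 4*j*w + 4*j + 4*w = (j + 2)^2*(j + w)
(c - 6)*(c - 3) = c^2 - 9*c + 18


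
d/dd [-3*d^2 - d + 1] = -6*d - 1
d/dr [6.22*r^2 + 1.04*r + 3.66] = 12.44*r + 1.04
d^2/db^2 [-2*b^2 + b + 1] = -4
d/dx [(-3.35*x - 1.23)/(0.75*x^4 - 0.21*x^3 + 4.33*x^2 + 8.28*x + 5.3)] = (7.5375*x^4 + 2.283*x^3 + 13.7306*x^2 + 10.6518*x - 7.5706)/(0.5625*x^8 - 0.315*x^7 + 6.5391*x^6 + 10.6014*x^5 + 23.2213*x^4 + 69.4788*x^3 + 114.4564*x^2 + 87.768*x + 28.09)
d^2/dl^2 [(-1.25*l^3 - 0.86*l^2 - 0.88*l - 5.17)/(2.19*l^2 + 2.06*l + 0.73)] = (7.105427357601e-15*l^5 + 4.26325641456066e-14*l^4 - 7.293778*l^3 - 151.80423*l^2 - 135.499242*l - 25.618166)/(10.503459*l^6 + 29.639898*l^5 + 38.383911*l^4 + 28.501748*l^3 + 12.794637*l^2 + 3.293322*l + 0.389017)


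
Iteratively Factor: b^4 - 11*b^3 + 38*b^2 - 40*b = (b)*(b^3 - 11*b^2 + 38*b - 40) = b*(b - 4)*(b^2 - 7*b + 10) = b*(b - 5)*(b - 4)*(b - 2)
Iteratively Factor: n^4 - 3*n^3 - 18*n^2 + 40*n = (n)*(n^3 - 3*n^2 - 18*n + 40) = n*(n + 4)*(n^2 - 7*n + 10) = n*(n - 5)*(n + 4)*(n - 2)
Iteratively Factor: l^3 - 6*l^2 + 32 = (l - 4)*(l^2 - 2*l - 8) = (l - 4)^2*(l + 2)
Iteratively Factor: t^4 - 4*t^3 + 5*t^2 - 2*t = (t - 2)*(t^3 - 2*t^2 + t) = t*(t - 2)*(t^2 - 2*t + 1) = t*(t - 2)*(t - 1)*(t - 1)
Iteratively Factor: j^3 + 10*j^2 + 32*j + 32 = (j + 4)*(j^2 + 6*j + 8) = (j + 4)^2*(j + 2)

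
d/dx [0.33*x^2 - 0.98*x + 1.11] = 0.66*x - 0.98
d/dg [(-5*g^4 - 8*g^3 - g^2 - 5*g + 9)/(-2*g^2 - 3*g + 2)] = (20*g^5 + 61*g^4 + 8*g^3 - 55*g^2 + 32*g + 17)/(4*g^4 + 12*g^3 + g^2 - 12*g + 4)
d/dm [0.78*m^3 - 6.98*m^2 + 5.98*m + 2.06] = 2.34*m^2 - 13.96*m + 5.98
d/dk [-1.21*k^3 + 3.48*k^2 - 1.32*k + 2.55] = -3.63*k^2 + 6.96*k - 1.32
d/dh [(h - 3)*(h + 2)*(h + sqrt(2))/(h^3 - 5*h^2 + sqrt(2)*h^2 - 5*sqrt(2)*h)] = 2*(-2*h^2 + 6*h - 15)/(h^2*(h^2 - 10*h + 25))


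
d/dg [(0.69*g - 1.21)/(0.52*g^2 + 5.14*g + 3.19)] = (-0.3588*g^2 + 1.2584*g + 8.4205)/(0.2704*g^4 + 5.3456*g^3 + 29.7372*g^2 + 32.7932*g + 10.1761)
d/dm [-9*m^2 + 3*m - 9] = 3 - 18*m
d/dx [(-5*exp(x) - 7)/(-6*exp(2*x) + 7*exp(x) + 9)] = (-(5*exp(x) + 7)*(12*exp(x) - 7) + 30*exp(2*x) - 35*exp(x) - 45)*exp(x)/(-6*exp(2*x) + 7*exp(x) + 9)^2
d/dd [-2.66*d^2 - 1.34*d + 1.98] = -5.32*d - 1.34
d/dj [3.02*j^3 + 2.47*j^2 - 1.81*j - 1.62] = 9.06*j^2 + 4.94*j - 1.81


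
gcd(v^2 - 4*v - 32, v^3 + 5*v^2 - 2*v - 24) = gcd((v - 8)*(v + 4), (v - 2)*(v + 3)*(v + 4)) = v + 4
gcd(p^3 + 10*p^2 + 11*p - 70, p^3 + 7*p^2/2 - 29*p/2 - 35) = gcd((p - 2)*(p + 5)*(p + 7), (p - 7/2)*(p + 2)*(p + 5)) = p + 5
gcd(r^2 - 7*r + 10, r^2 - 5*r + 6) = r - 2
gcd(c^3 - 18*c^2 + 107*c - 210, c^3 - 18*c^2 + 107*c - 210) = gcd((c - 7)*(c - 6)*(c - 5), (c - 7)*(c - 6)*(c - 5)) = c^3 - 18*c^2 + 107*c - 210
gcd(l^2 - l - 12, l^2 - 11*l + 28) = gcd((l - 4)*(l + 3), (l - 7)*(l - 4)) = l - 4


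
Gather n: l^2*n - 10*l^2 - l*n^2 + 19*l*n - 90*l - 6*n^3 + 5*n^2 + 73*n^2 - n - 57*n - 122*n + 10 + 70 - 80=-10*l^2 - 90*l - 6*n^3 + n^2*(78 - l) + n*(l^2 + 19*l - 180)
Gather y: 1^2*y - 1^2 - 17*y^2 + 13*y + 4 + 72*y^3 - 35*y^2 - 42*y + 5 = 72*y^3 - 52*y^2 - 28*y + 8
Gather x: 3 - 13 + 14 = 4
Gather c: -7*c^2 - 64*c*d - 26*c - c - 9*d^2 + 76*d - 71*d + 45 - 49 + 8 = -7*c^2 + c*(-64*d - 27) - 9*d^2 + 5*d + 4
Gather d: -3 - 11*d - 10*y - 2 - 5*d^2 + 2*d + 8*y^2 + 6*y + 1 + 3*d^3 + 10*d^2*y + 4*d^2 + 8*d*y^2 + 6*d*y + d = 3*d^3 + d^2*(10*y - 1) + d*(8*y^2 + 6*y - 8) + 8*y^2 - 4*y - 4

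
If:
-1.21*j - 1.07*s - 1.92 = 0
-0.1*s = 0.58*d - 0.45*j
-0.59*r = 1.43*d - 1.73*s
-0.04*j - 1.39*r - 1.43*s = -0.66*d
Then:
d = -0.76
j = -1.10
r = 0.23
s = -0.55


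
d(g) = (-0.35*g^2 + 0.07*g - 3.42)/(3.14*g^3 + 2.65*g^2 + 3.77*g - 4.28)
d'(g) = (0.07 - 0.7*g)/(3.14*g^3 + 2.65*g^2 + 3.77*g - 4.28) + (-9.42*g^2 - 5.3*g - 3.77)*(-0.35*g^2 + 0.07*g - 3.42)/(3.14*g^3 + 2.65*g^2 + 3.77*g - 4.28)^2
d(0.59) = 7.17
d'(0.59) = 150.07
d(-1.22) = 0.38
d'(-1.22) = 0.32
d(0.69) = -5.76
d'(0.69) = 110.95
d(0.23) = 1.06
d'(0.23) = 1.82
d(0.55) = 3.95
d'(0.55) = 43.06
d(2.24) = -0.10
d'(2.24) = 0.09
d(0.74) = -2.89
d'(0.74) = 29.71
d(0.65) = -23.11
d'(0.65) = 1694.22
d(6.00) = -0.02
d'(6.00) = 0.00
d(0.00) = 0.80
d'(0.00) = 0.69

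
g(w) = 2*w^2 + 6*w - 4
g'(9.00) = 42.00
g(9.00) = 212.00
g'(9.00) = 42.00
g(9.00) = 212.00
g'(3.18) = 18.72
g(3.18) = 35.30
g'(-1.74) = -0.96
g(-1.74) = -8.38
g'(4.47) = 23.88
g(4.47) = 62.78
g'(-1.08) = 1.68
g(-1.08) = -8.15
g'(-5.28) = -15.12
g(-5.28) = 20.08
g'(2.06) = 14.24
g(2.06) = 16.85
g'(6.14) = 30.56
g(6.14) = 108.24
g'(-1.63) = -0.52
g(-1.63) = -8.47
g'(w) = 4*w + 6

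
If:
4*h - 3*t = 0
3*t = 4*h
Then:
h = 3*t/4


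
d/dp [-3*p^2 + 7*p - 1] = 7 - 6*p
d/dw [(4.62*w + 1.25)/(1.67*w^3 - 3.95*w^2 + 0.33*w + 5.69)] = (-15.4308*w^3 + 11.9865*w^2 + 9.875*w + 25.8753)/(2.7889*w^6 - 13.193*w^5 + 16.7047*w^4 + 16.3976*w^3 - 44.8421*w^2 + 3.7554*w + 32.3761)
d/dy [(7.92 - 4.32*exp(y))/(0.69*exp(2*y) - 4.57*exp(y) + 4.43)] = (2.9808*exp(2*y) - 10.9296*exp(y) + 17.0568)*exp(y)/(0.4761*exp(4*y) - 6.3066*exp(3*y) + 26.9983*exp(2*y) - 40.4902*exp(y) + 19.6249)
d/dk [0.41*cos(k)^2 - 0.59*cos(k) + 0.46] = (0.59 - 0.82*cos(k))*sin(k)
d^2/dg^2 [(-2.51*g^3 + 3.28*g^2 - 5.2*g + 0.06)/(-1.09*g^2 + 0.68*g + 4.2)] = (3.5527136788005e-15*g^5 - 7.105427357601e-15*g^4 + 32.796776*g^3 - 47.511396*g^2 + 408.758832*g - 146.025648)/(1.295029*g^6 - 2.423724*g^5 - 13.458012*g^4 + 18.363808*g^3 + 51.85656*g^2 - 35.9856*g - 74.088)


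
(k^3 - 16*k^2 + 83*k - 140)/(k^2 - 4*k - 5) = (k^2 - 11*k + 28)/(k + 1)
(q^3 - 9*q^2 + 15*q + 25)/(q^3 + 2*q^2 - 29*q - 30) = (q - 5)/(q + 6)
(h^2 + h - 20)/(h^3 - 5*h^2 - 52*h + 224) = (h + 5)/(h^2 - h - 56)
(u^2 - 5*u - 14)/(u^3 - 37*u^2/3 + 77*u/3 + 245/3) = 3*(u + 2)/(3*u^2 - 16*u - 35)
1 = 1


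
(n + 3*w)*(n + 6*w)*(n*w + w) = n^3*w + 9*n^2*w^2 + n^2*w + 18*n*w^3 + 9*n*w^2 + 18*w^3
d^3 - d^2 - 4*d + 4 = (d - 2)*(d - 1)*(d + 2)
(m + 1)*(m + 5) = m^2 + 6*m + 5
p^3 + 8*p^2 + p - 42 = (p - 2)*(p + 3)*(p + 7)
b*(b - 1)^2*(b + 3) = b^4 + b^3 - 5*b^2 + 3*b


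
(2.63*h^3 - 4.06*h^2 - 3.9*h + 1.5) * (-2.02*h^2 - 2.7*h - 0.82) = -5.3126*h^5 + 1.1002*h^4 + 16.6834*h^3 + 10.8292*h^2 - 0.852000000000001*h - 1.23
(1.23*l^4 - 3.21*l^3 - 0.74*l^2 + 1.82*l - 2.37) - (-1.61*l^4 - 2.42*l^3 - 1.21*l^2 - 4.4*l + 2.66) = 2.84*l^4 - 0.79*l^3 + 0.47*l^2 + 6.22*l - 5.03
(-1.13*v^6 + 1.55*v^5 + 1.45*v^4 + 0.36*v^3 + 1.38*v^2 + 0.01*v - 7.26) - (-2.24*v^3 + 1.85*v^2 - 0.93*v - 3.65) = -1.13*v^6 + 1.55*v^5 + 1.45*v^4 + 2.6*v^3 - 0.47*v^2 + 0.94*v - 3.61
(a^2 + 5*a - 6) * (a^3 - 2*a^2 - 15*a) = a^5 + 3*a^4 - 31*a^3 - 63*a^2 + 90*a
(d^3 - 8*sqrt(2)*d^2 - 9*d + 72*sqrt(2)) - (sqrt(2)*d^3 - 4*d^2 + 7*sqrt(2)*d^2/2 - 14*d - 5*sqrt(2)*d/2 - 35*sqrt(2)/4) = -sqrt(2)*d^3 + d^3 - 23*sqrt(2)*d^2/2 + 4*d^2 + 5*sqrt(2)*d/2 + 5*d + 323*sqrt(2)/4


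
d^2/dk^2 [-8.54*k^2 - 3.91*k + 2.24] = -17.0800000000000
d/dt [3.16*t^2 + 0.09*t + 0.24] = 6.32*t + 0.09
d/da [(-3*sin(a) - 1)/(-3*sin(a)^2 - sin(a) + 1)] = (-6*sin(a) + 9*cos(a)^2 - 13)*cos(a)/(3*sin(a)^2 + sin(a) - 1)^2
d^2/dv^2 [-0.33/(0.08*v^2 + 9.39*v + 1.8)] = (0.004224*v^2 + 0.495792*v - 0.33*(0.16*v + 9.39)*(0.32*v + 18.78) + 0.09504)/(0.08*v^2 + 9.39*v + 1.8)^3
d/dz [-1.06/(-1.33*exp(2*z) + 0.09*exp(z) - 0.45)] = (0.0954 - 2.8196*exp(z))*exp(z)/(1.33*exp(2*z) - 0.09*exp(z) + 0.45)^2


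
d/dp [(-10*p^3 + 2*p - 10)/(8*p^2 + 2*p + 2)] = ((1 - 15*p^2)*(4*p^2 + p + 1) + (8*p + 1)*(5*p^3 - p + 5))/(4*p^2 + p + 1)^2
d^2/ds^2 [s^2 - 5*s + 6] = 2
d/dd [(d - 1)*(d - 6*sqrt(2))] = 2*d - 6*sqrt(2) - 1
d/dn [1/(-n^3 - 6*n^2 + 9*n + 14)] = 3*(n^2 + 4*n - 3)/(n^3 + 6*n^2 - 9*n - 14)^2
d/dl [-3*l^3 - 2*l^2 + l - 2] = -9*l^2 - 4*l + 1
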